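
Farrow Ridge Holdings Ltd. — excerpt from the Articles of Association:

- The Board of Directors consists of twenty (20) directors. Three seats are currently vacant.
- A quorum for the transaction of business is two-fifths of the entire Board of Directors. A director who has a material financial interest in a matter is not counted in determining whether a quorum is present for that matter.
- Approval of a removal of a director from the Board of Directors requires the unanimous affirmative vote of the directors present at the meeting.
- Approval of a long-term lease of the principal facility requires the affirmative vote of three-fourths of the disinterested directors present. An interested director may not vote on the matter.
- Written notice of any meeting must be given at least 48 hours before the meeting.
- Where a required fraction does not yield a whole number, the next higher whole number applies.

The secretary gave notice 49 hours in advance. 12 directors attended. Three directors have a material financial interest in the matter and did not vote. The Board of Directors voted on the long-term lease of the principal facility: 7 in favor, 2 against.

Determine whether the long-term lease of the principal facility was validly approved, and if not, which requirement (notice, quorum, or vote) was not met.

Notice: 49 hours given; 48 required (49 ≥ 48). Satisfied.
Quorum: 12 present, but the 3 interested directors do not count, leaving 9. Quorum is 8. Satisfied.
Vote: the long-term lease of the principal facility requires three-fourths of the disinterested directors present (12 − 3 = 9). 3/4 of 9 = 6.75, rounded up to 7, so 7 affirmative votes are needed; 7 voted in favor. Satisfied.

Valid — all requirements satisfied.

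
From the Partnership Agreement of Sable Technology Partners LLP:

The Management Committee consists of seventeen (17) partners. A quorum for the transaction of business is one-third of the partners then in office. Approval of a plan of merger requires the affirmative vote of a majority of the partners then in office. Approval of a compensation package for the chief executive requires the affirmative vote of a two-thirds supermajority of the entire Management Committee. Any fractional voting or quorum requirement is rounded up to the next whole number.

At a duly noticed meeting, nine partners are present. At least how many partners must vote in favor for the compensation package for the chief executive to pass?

12

The compensation package for the chief executive requires two-thirds of the entire Management Committee (17).
2/3 of 17 = 11.33, rounded up to 12.
(Only 9 can vote, so the compensation package for the chief executive cannot pass at this meeting, but the required vote is still 12.)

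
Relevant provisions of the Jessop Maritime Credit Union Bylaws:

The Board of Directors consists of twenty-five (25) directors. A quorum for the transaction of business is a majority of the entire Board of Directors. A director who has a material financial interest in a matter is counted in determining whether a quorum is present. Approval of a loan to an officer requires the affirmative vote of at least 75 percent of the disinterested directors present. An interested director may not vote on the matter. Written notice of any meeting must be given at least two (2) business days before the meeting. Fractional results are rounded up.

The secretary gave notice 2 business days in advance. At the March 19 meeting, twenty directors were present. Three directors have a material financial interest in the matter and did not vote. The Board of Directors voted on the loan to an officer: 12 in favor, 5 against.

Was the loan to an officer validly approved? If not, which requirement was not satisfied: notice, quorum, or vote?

Notice: 2 business days given; 2 required (2 ≥ 2). Satisfied.
Quorum: 20 present (interested directors count toward quorum); quorum is 13. Satisfied.
Vote: the loan to an officer requires three-fourths of the disinterested directors present (20 − 3 = 17). 3/4 of 17 = 12.75, rounded up to 13, so 13 affirmative votes are needed; 12 voted in favor. Not satisfied.

Invalid — vote requirement not satisfied.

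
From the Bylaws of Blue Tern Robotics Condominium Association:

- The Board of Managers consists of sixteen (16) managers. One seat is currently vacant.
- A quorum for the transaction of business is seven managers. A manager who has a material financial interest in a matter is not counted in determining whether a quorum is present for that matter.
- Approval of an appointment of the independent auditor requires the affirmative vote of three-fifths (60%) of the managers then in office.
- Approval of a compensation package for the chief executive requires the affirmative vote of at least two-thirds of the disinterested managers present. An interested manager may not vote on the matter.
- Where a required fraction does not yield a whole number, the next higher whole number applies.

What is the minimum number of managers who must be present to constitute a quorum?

The quorum is fixed at 7.

7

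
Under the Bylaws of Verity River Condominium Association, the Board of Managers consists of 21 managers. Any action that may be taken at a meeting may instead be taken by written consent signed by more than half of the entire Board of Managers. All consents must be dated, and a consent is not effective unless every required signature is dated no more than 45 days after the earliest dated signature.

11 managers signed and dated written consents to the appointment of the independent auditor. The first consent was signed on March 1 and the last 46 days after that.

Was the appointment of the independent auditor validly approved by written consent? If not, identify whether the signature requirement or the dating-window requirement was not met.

Signatures required: more than half of 21 — a majority of 21 is 11, so 11 needed; 11 signed. Sufficient.
Dating window: the latest signature is 46 days after the earliest; the limit is 45 days. Outside the window.

Not effective — dating-window requirement not satisfied.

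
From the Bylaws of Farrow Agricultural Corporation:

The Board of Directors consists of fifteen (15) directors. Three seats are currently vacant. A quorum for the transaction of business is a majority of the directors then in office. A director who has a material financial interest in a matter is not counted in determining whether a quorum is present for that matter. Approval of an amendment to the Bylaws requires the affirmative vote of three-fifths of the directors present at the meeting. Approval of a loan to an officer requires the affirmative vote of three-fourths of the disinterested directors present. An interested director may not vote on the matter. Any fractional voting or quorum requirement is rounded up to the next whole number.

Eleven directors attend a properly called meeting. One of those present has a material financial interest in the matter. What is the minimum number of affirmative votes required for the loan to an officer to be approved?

The loan to an officer requires three-fourths of the disinterested directors present (11 − 1 = 10).
3/4 of 10 = 7.50, rounded up to 8.

8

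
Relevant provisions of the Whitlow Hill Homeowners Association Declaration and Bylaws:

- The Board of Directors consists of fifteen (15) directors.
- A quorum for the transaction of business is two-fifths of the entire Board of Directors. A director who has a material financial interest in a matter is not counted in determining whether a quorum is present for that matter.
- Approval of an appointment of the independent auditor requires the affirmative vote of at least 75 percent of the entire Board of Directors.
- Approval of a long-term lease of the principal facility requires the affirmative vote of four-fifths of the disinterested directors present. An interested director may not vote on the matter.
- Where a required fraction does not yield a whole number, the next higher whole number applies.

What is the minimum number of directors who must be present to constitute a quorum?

2/5 of 15 = 6.

6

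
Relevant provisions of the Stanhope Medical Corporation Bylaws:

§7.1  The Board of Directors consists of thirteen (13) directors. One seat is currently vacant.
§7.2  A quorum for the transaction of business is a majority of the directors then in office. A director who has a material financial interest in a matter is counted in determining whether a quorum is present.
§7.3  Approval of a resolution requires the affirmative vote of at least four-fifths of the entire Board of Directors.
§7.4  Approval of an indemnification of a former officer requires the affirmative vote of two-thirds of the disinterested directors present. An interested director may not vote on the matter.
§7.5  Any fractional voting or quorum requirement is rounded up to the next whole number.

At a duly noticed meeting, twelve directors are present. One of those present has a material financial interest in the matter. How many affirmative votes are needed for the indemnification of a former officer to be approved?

The indemnification of a former officer requires two-thirds of the disinterested directors present (12 − 1 = 11).
2/3 of 11 = 7.33, rounded up to 8.

8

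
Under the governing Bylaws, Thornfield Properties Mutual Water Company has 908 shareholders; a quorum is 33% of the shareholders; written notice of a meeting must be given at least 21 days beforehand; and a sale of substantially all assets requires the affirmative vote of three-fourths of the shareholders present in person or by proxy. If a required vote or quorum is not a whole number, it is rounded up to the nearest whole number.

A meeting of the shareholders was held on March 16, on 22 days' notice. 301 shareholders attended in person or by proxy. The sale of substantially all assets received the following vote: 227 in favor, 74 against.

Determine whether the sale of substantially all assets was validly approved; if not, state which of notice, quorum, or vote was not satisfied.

Valid — all requirements satisfied.

Notice: 22 days given; 21 required. Satisfied.
Quorum: 33% of 908 = 299.64, rounded up to 300; 301 present. Satisfied.
Vote: requires three-fourths of those present (301); 3/4 of 301 = 225.75, rounded up to 226, so 226 needed; 227 in favor. Satisfied.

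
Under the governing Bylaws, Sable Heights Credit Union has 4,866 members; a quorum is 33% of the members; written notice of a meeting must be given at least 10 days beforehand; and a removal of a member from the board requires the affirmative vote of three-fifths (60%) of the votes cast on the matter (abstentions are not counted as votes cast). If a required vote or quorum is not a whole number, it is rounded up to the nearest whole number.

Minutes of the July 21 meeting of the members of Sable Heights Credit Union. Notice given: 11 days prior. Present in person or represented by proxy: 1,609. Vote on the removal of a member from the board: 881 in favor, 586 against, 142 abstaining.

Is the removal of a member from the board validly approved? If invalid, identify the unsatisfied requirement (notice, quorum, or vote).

Notice: 11 days given; 10 required. Satisfied.
Quorum: 33% of 4,866 = 1,605.78, rounded up to 1,606; 1,609 present. Satisfied.
Vote: requires three-fifths of the votes cast (1,609 − 142 abstaining = 1,467); 3/5 of 1467 = 880.20, rounded up to 881, so 881 needed; 881 in favor. Satisfied.

Valid — all requirements satisfied.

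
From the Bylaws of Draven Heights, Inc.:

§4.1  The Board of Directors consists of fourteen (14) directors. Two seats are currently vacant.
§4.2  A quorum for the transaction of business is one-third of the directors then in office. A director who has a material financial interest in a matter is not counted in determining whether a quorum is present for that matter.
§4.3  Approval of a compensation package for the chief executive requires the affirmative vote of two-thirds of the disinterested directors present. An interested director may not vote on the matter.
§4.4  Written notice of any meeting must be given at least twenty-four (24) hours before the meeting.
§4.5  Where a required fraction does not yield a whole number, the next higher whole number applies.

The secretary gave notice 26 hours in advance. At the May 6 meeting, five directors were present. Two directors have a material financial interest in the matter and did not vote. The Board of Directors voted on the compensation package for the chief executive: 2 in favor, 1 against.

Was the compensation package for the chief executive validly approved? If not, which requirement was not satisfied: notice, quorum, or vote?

Notice: 26 hours given; 24 required (26 ≥ 24). Satisfied.
Quorum: 5 present, but the 2 interested directors do not count, leaving 3. Quorum is 4. Not satisfied.
Vote: the compensation package for the chief executive requires two-thirds of the disinterested directors present (5 − 2 = 3). 2/3 of 3 = 2, so 2 affirmative votes are needed; 2 voted in favor. Satisfied. (Moot — without a quorum no business can be validly transacted.)

Invalid — quorum requirement not satisfied.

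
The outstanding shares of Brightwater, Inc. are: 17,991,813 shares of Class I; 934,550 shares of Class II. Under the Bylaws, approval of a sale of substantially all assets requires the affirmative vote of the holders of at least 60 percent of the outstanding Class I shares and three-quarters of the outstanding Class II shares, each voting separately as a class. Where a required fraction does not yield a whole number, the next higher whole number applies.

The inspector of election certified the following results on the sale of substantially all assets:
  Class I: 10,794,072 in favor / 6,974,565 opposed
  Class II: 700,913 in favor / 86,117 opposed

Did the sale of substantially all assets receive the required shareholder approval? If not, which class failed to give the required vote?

Class I: 3/5 of 17991813 = 10795087.80, rounded up to 10795088; 10,795,088 required, 10,794,072 in favor — not approved.
Class II: 3/4 of 934550 = 700912.50, rounded up to 700913; 700,913 required, 700,913 in favor — approved.

Not approved — the Class I shares did not give the required vote.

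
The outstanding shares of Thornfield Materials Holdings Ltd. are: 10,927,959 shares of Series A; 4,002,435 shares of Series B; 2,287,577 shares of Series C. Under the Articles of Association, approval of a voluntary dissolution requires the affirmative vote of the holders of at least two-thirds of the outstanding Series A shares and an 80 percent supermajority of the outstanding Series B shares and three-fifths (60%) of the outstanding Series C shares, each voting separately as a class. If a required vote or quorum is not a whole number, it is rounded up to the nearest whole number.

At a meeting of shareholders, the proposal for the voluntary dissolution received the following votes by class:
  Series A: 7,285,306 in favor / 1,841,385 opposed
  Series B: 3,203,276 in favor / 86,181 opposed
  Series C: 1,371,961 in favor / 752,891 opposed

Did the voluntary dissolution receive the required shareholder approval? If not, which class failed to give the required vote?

Not approved — the Series C shares did not give the required vote.

Series A: 2/3 of 10927959 = 7285306; 7,285,306 required, 7,285,306 in favor — approved.
Series B: 4/5 of 4002435 = 3201948; 3,201,948 required, 3,203,276 in favor — approved.
Series C: 3/5 of 2287577 = 1372546.20, rounded up to 1372547; 1,372,547 required, 1,371,961 in favor — not approved.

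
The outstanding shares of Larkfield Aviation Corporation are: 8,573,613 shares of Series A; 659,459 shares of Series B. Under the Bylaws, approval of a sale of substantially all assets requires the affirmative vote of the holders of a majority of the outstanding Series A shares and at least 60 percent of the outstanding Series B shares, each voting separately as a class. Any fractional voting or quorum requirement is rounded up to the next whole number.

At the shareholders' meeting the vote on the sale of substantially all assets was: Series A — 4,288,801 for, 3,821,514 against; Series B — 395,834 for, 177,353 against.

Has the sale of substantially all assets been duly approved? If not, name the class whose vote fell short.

Series A: a majority of 8573613 is 4286807; 4,286,807 required, 4,288,801 in favor — approved.
Series B: 3/5 of 659459 = 395675.40, rounded up to 395676; 395,676 required, 395,834 in favor — approved.

Approved — every class gave the required vote.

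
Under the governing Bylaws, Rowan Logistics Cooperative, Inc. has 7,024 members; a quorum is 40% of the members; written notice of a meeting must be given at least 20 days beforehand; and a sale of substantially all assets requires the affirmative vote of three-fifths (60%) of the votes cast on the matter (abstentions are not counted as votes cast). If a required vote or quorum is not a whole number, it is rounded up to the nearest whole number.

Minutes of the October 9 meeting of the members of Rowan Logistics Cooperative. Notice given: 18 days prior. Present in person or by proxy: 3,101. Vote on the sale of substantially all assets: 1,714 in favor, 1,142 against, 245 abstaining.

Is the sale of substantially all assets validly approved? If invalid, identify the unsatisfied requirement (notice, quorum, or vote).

Invalid — notice requirement not satisfied.

Notice: 18 days given; 20 required. Not satisfied.
Quorum: 40% of 7,024 = 2,809.60, rounded up to 2,810; 3,101 present. Satisfied.
Vote: requires three-fifths of the votes cast (3,101 − 245 abstaining = 2,856); 3/5 of 2856 = 1713.60, rounded up to 1714, so 1,714 needed; 1,714 in favor. Satisfied.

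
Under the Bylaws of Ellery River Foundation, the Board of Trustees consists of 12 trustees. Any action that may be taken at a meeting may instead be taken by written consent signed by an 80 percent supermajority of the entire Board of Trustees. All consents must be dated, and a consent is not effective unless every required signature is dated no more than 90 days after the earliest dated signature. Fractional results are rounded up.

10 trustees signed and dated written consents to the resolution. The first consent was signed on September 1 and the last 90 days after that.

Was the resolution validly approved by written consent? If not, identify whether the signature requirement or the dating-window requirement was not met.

Effective — both the signature and dating-window requirements are satisfied.

Signatures required: an 80 percent supermajority of 12 — 4/5 of 12 = 9.60, rounded up to 10, so 10 needed; 10 signed. Sufficient.
Dating window: the latest signature is 90 days after the earliest; the limit is 90 days. Within the window.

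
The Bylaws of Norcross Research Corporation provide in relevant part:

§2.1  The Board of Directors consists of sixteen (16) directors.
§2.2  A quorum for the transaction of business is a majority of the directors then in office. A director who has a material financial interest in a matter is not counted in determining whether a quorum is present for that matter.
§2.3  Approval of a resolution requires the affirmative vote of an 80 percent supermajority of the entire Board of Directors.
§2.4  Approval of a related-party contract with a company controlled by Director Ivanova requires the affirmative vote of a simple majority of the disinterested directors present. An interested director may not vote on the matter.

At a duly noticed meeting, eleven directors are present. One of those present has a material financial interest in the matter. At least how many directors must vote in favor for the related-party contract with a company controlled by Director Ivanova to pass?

6

The related-party contract with a company controlled by Director Ivanova requires a majority of the disinterested directors present (11 − 1 = 10).
A majority of 10 is 6.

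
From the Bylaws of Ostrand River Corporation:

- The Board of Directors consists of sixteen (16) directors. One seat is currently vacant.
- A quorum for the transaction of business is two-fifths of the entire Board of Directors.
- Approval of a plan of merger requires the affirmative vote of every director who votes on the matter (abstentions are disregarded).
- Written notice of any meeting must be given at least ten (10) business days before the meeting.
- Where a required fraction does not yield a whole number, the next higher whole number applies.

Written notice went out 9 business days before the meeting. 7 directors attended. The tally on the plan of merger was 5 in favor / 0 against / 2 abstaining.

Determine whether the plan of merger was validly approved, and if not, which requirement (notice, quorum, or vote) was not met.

Invalid — notice requirement not satisfied.

Notice: 9 business days given; 10 required (9 < 10). Not satisfied.
Quorum: 7 present; quorum is 7. Satisfied.
Vote: the plan of merger requires the unanimous vote of the votes cast (7 present − 2 abstaining = 5). Unanimous means all 5, so 5 affirmative votes are needed; 5 voted in favor. Satisfied.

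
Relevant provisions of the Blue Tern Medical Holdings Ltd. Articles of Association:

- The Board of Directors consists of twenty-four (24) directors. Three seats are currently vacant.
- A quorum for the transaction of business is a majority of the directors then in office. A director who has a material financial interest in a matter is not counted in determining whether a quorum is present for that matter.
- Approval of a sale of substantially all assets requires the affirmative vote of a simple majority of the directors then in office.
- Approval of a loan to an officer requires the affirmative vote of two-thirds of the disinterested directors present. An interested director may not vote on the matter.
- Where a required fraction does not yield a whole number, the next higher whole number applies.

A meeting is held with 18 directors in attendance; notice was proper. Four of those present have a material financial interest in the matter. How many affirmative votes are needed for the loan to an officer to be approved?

10

The loan to an officer requires two-thirds of the disinterested directors present (18 − 4 = 14).
2/3 of 14 = 9.33, rounded up to 10.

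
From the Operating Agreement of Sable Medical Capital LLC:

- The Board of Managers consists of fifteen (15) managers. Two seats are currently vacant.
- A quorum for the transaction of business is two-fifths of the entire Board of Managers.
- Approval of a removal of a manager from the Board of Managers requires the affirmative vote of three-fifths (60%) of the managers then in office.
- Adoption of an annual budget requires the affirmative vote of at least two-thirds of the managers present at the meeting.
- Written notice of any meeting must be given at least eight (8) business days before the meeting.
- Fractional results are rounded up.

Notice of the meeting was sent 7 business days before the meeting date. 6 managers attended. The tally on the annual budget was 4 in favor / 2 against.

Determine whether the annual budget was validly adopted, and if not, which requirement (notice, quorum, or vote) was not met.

Invalid — notice requirement not satisfied.

Notice: 7 business days given; 8 required (7 < 8). Not satisfied.
Quorum: 6 present; quorum is 6. Satisfied.
Vote: the annual budget requires two-thirds of the managers present (6). 2/3 of 6 = 4, so 4 affirmative votes are needed; 4 voted in favor. Satisfied.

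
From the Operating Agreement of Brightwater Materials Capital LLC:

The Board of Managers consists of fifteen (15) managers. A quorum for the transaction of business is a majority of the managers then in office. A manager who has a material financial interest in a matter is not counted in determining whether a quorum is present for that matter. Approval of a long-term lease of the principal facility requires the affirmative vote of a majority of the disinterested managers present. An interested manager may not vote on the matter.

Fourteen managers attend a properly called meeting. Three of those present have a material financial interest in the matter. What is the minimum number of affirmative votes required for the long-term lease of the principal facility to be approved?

The long-term lease of the principal facility requires a majority of the disinterested managers present (14 − 3 = 11).
A majority of 11 is 6.

6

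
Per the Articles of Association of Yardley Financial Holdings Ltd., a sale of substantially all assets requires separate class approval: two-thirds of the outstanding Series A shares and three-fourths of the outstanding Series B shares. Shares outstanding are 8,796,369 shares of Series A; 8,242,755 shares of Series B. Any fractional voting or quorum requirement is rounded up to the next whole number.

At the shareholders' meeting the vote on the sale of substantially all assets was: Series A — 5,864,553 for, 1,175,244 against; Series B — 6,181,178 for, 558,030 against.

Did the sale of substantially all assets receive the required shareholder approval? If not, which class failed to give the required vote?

Not approved — the Series B shares did not give the required vote.

Series A: 2/3 of 8796369 = 5864246; 5,864,246 required, 5,864,553 in favor — approved.
Series B: 3/4 of 8242755 = 6182066.25, rounded up to 6182067; 6,182,067 required, 6,181,178 in favor — not approved.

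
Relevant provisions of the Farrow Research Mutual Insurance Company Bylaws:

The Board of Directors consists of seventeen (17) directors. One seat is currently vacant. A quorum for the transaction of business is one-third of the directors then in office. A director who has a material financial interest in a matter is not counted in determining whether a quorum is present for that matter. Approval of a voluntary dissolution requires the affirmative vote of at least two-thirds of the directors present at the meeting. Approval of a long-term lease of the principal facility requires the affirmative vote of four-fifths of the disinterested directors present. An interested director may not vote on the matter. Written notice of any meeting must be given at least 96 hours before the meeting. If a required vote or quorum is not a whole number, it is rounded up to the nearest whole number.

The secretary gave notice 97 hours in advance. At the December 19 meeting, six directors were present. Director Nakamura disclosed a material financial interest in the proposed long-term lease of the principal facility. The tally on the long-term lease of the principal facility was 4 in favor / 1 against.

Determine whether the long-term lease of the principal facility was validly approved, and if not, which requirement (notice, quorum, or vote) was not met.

Notice: 97 hours given; 96 required (97 ≥ 96). Satisfied.
Quorum: 6 present, but the 1 interested director does not count, leaving 5. Quorum is 6. Not satisfied.
Vote: the long-term lease of the principal facility requires four-fifths of the disinterested directors present (6 − 1 = 5). 4/5 of 5 = 4, so 4 affirmative votes are needed; 4 voted in favor. Satisfied. (Moot — without a quorum no business can be validly transacted.)

Invalid — quorum requirement not satisfied.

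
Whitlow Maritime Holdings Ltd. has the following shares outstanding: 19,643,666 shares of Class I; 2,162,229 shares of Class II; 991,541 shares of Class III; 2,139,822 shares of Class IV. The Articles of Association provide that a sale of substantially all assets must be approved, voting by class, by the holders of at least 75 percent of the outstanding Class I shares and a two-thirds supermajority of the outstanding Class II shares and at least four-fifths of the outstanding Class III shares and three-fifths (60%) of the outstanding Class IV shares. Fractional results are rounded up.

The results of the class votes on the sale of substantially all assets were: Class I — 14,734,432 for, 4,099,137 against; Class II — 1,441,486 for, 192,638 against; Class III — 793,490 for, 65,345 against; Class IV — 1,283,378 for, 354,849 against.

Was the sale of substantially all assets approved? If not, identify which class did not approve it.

Class I: 3/4 of 19643666 = 14732749.50, rounded up to 14732750; 14,732,750 required, 14,734,432 in favor — approved.
Class II: 2/3 of 2162229 = 1441486; 1,441,486 required, 1,441,486 in favor — approved.
Class III: 4/5 of 991541 = 793232.80, rounded up to 793233; 793,233 required, 793,490 in favor — approved.
Class IV: 3/5 of 2139822 = 1283893.20, rounded up to 1283894; 1,283,894 required, 1,283,378 in favor — not approved.

Not approved — the Class IV shares did not give the required vote.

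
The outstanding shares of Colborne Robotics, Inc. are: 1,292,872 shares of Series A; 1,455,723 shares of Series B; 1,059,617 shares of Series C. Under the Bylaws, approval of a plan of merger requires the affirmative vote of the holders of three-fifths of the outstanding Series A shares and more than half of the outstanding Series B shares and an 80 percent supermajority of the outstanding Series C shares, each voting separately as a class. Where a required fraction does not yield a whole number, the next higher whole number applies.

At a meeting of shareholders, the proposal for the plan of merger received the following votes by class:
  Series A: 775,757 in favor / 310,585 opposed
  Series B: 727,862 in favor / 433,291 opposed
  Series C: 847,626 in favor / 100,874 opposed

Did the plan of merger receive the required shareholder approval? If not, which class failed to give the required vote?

Series A: 3/5 of 1292872 = 775723.20, rounded up to 775724; 775,724 required, 775,757 in favor — approved.
Series B: a majority of 1455723 is 727862; 727,862 required, 727,862 in favor — approved.
Series C: 4/5 of 1059617 = 847693.60, rounded up to 847694; 847,694 required, 847,626 in favor — not approved.

Not approved — the Series C shares did not give the required vote.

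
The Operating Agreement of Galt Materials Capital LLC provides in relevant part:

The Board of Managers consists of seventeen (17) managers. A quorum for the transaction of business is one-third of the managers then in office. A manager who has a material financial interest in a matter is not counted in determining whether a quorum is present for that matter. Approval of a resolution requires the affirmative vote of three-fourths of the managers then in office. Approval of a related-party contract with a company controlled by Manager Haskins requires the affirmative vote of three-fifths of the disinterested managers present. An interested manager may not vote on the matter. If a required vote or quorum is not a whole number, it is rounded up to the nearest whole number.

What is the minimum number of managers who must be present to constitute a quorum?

6

1/3 of 17 = 5.67, rounded up to 6.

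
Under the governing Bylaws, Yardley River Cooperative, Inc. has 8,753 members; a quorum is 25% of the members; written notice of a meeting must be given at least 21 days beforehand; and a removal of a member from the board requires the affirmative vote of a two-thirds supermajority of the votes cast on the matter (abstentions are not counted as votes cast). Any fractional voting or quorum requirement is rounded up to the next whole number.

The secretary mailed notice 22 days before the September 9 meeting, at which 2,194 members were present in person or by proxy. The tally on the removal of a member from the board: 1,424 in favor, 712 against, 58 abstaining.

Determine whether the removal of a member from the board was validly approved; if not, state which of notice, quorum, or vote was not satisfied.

Valid — all requirements satisfied.

Notice: 22 days given; 21 required. Satisfied.
Quorum: 25% of 8,753 = 2,188.25, rounded up to 2,189; 2,194 present. Satisfied.
Vote: requires two-thirds of the votes cast (2,194 − 58 abstaining = 2,136); 2/3 of 2136 = 1424, so 1,424 needed; 1,424 in favor. Satisfied.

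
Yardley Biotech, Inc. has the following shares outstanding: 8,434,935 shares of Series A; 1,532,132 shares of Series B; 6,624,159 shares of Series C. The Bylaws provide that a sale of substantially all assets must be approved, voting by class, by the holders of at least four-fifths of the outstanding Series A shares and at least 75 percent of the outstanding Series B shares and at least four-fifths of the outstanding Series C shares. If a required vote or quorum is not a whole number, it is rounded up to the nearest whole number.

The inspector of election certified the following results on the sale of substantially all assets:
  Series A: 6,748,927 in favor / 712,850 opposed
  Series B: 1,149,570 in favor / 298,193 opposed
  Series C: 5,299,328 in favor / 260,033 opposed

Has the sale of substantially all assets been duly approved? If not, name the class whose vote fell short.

Series A: 4/5 of 8434935 = 6747948; 6,747,948 required, 6,748,927 in favor — approved.
Series B: 3/4 of 1532132 = 1149099; 1,149,099 required, 1,149,570 in favor — approved.
Series C: 4/5 of 6624159 = 5299327.20, rounded up to 5299328; 5,299,328 required, 5,299,328 in favor — approved.

Approved — every class gave the required vote.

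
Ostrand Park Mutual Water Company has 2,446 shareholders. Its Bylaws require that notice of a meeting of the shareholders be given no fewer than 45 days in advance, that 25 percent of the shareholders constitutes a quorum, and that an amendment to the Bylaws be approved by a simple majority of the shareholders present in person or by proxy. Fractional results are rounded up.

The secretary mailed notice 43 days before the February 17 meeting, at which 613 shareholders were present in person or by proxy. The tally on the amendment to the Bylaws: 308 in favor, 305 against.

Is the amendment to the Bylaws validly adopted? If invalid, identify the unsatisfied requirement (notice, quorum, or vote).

Notice: 43 days given; 45 required. Not satisfied.
Quorum: 25% of 2,446 = 611.50, rounded up to 612; 613 present. Satisfied.
Vote: requires a majority of those present (613); a majority of 613 is 307, so 307 needed; 308 in favor. Satisfied.

Invalid — notice requirement not satisfied.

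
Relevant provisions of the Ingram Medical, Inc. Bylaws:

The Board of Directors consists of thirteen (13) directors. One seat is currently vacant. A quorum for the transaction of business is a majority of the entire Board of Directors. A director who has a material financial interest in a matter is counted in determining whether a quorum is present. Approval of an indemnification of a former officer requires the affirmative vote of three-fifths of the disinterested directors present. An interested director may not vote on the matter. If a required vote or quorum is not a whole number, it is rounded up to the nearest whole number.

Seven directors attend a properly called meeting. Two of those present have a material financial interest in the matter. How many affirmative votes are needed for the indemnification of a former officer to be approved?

3

The indemnification of a former officer requires three-fifths of the disinterested directors present (7 − 2 = 5).
3/5 of 5 = 3.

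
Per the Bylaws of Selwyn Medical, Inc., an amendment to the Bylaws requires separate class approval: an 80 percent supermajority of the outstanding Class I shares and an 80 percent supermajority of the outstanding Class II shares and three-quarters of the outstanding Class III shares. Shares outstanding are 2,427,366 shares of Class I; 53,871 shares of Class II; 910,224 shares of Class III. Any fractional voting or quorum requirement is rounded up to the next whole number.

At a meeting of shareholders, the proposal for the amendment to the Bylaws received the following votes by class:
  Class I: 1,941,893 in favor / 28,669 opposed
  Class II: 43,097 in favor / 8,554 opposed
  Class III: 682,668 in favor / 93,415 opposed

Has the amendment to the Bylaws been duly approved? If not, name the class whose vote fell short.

Class I: 4/5 of 2427366 = 1941892.80, rounded up to 1941893; 1,941,893 required, 1,941,893 in favor — approved.
Class II: 4/5 of 53871 = 43096.80, rounded up to 43097; 43,097 required, 43,097 in favor — approved.
Class III: 3/4 of 910224 = 682668; 682,668 required, 682,668 in favor — approved.

Approved — every class gave the required vote.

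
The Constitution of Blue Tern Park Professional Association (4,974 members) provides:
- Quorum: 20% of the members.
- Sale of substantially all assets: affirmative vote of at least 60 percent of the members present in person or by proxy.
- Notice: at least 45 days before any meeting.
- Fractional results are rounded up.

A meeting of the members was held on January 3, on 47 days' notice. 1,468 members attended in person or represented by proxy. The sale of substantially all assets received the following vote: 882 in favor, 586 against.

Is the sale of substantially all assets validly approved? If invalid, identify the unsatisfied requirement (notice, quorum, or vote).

Notice: 47 days given; 45 required. Satisfied.
Quorum: 20% of 4,974 = 994.80, rounded up to 995; 1,468 present. Satisfied.
Vote: requires three-fifths of those present (1,468); 3/5 of 1468 = 880.80, rounded up to 881, so 881 needed; 882 in favor. Satisfied.

Valid — all requirements satisfied.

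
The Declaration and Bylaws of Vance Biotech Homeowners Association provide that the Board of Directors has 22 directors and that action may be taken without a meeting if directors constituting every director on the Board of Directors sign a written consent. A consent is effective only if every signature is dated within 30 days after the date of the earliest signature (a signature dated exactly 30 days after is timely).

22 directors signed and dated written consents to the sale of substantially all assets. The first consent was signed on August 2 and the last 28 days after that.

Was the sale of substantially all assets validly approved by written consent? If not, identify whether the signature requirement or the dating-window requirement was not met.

Effective — both the signature and dating-window requirements are satisfied.

Signatures required: every one of 22 — unanimous means all 22, so 22 needed; 22 signed. Sufficient.
Dating window: the latest signature is 28 days after the earliest; the limit is 30 days. Within the window.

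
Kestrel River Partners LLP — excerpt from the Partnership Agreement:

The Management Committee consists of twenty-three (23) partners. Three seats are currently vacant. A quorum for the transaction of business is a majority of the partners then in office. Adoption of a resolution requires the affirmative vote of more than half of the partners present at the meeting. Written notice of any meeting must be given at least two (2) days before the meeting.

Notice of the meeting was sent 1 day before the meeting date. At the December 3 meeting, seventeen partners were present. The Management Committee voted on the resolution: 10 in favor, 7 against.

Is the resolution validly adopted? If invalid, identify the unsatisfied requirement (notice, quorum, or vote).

Notice: 1 day given; 2 required (1 < 2). Not satisfied.
Quorum: 17 present; quorum is 11. Satisfied.
Vote: the resolution requires a majority of the partners present (17). A majority of 17 is 9, so 9 affirmative votes are needed; 10 voted in favor. Satisfied.

Invalid — notice requirement not satisfied.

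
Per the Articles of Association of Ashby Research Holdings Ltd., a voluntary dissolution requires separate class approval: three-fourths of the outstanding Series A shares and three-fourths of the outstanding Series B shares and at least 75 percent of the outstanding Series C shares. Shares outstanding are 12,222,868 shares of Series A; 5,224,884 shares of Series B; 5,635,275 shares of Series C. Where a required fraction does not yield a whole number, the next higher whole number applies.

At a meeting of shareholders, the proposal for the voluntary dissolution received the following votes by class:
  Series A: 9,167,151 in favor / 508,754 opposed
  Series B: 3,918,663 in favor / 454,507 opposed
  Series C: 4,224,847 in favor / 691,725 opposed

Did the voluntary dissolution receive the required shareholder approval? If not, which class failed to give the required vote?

Not approved — the Series C shares did not give the required vote.

Series A: 3/4 of 12222868 = 9167151; 9,167,151 required, 9,167,151 in favor — approved.
Series B: 3/4 of 5224884 = 3918663; 3,918,663 required, 3,918,663 in favor — approved.
Series C: 3/4 of 5635275 = 4226456.25, rounded up to 4226457; 4,226,457 required, 4,224,847 in favor — not approved.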